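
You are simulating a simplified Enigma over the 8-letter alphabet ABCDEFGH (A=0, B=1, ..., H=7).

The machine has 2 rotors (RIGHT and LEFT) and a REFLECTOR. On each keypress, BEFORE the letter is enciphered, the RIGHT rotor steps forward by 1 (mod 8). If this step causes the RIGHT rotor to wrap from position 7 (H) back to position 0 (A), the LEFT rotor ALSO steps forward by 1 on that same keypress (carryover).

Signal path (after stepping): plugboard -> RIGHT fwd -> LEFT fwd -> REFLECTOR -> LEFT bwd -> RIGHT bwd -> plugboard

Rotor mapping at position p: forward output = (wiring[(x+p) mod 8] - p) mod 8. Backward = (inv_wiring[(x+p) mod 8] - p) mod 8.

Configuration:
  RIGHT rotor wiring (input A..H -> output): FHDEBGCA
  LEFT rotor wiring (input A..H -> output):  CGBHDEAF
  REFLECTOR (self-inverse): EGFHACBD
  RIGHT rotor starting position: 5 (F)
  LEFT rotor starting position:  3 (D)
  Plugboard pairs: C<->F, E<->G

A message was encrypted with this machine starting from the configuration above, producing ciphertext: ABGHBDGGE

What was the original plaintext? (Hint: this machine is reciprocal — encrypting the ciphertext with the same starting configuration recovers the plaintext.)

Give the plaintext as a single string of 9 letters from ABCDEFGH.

Answer: EGEFAHBAA

Derivation:
Char 1 ('A'): step: R->6, L=3; A->plug->A->R->E->L->C->refl->F->L'->D->R'->G->plug->E
Char 2 ('B'): step: R->7, L=3; B->plug->B->R->G->L->D->refl->H->L'->F->R'->E->plug->G
Char 3 ('G'): step: R->0, L->4 (L advanced); G->plug->E->R->B->L->A->refl->E->L'->C->R'->G->plug->E
Char 4 ('H'): step: R->1, L=4; H->plug->H->R->E->L->G->refl->B->L'->D->R'->C->plug->F
Char 5 ('B'): step: R->2, L=4; B->plug->B->R->C->L->E->refl->A->L'->B->R'->A->plug->A
Char 6 ('D'): step: R->3, L=4; D->plug->D->R->H->L->D->refl->H->L'->A->R'->H->plug->H
Char 7 ('G'): step: R->4, L=4; G->plug->E->R->B->L->A->refl->E->L'->C->R'->B->plug->B
Char 8 ('G'): step: R->5, L=4; G->plug->E->R->C->L->E->refl->A->L'->B->R'->A->plug->A
Char 9 ('E'): step: R->6, L=4; E->plug->G->R->D->L->B->refl->G->L'->E->R'->A->plug->A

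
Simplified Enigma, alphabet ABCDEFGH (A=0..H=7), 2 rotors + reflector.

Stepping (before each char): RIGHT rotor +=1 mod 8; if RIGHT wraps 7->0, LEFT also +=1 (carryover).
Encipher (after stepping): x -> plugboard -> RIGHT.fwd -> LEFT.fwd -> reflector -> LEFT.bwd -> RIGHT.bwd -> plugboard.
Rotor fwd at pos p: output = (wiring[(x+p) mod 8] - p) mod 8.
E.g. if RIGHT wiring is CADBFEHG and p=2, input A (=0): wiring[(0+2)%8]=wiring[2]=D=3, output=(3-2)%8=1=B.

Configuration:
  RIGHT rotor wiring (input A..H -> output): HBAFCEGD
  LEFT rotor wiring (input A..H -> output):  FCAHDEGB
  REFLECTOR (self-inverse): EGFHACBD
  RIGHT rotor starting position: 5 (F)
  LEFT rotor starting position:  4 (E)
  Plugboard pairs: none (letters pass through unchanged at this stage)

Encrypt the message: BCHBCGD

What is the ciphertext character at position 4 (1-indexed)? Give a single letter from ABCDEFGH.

Char 1 ('B'): step: R->6, L=4; B->plug->B->R->F->L->G->refl->B->L'->E->R'->G->plug->G
Char 2 ('C'): step: R->7, L=4; C->plug->C->R->C->L->C->refl->F->L'->D->R'->F->plug->F
Char 3 ('H'): step: R->0, L->5 (L advanced); H->plug->H->R->D->L->A->refl->E->L'->C->R'->E->plug->E
Char 4 ('B'): step: R->1, L=5; B->plug->B->R->H->L->G->refl->B->L'->B->R'->D->plug->D

D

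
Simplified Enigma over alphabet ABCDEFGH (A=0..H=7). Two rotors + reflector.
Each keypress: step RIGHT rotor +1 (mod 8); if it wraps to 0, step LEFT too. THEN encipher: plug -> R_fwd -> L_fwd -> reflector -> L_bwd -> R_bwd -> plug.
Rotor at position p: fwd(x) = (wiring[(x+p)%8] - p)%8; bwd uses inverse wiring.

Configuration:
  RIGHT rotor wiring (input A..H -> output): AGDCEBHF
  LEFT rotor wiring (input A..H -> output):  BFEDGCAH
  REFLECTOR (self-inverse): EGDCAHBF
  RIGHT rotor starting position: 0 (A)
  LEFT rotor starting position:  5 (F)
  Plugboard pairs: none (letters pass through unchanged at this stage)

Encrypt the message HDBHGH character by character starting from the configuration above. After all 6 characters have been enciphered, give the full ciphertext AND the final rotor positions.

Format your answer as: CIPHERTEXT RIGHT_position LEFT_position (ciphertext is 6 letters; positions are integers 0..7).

Answer: FGEGCF 6 5

Derivation:
Char 1 ('H'): step: R->1, L=5; H->plug->H->R->H->L->B->refl->G->L'->G->R'->F->plug->F
Char 2 ('D'): step: R->2, L=5; D->plug->D->R->H->L->B->refl->G->L'->G->R'->G->plug->G
Char 3 ('B'): step: R->3, L=5; B->plug->B->R->B->L->D->refl->C->L'->C->R'->E->plug->E
Char 4 ('H'): step: R->4, L=5; H->plug->H->R->G->L->G->refl->B->L'->H->R'->G->plug->G
Char 5 ('G'): step: R->5, L=5; G->plug->G->R->F->L->H->refl->F->L'->A->R'->C->plug->C
Char 6 ('H'): step: R->6, L=5; H->plug->H->R->D->L->E->refl->A->L'->E->R'->F->plug->F
Final: ciphertext=FGEGCF, RIGHT=6, LEFT=5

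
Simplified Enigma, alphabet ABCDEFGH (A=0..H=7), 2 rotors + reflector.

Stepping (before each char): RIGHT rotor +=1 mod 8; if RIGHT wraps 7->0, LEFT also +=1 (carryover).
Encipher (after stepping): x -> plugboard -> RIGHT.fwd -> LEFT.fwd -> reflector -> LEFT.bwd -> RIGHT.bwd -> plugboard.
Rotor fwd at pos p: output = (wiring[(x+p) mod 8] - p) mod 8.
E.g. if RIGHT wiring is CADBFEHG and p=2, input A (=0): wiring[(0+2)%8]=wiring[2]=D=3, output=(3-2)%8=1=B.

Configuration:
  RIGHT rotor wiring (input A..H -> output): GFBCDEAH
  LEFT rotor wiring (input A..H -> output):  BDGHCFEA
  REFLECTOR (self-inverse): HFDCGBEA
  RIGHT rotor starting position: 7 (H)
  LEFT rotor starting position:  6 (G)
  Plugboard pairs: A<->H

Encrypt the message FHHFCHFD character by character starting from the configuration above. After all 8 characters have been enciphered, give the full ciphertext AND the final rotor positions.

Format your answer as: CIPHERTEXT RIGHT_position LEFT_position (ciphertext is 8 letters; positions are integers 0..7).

Answer: EEBEDEEC 7 7

Derivation:
Char 1 ('F'): step: R->0, L->7 (L advanced); F->plug->F->R->E->L->A->refl->H->L'->D->R'->E->plug->E
Char 2 ('H'): step: R->1, L=7; H->plug->A->R->E->L->A->refl->H->L'->D->R'->E->plug->E
Char 3 ('H'): step: R->2, L=7; H->plug->A->R->H->L->F->refl->B->L'->A->R'->B->plug->B
Char 4 ('F'): step: R->3, L=7; F->plug->F->R->D->L->H->refl->A->L'->E->R'->E->plug->E
Char 5 ('C'): step: R->4, L=7; C->plug->C->R->E->L->A->refl->H->L'->D->R'->D->plug->D
Char 6 ('H'): step: R->5, L=7; H->plug->A->R->H->L->F->refl->B->L'->A->R'->E->plug->E
Char 7 ('F'): step: R->6, L=7; F->plug->F->R->E->L->A->refl->H->L'->D->R'->E->plug->E
Char 8 ('D'): step: R->7, L=7; D->plug->D->R->C->L->E->refl->G->L'->G->R'->C->plug->C
Final: ciphertext=EEBEDEEC, RIGHT=7, LEFT=7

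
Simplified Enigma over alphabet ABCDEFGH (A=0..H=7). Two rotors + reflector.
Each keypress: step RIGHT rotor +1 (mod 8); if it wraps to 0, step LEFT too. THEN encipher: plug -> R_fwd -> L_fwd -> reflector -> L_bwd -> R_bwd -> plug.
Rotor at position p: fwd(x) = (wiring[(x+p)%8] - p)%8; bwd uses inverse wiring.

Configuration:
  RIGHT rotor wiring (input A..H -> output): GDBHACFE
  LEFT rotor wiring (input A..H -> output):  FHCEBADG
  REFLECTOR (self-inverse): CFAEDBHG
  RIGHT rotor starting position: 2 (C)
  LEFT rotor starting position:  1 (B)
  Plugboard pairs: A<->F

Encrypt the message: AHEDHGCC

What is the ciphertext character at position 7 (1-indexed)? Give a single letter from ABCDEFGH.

Char 1 ('A'): step: R->3, L=1; A->plug->F->R->D->L->A->refl->C->L'->F->R'->B->plug->B
Char 2 ('H'): step: R->4, L=1; H->plug->H->R->D->L->A->refl->C->L'->F->R'->G->plug->G
Char 3 ('E'): step: R->5, L=1; E->plug->E->R->G->L->F->refl->B->L'->B->R'->D->plug->D
Char 4 ('D'): step: R->6, L=1; D->plug->D->R->F->L->C->refl->A->L'->D->R'->E->plug->E
Char 5 ('H'): step: R->7, L=1; H->plug->H->R->G->L->F->refl->B->L'->B->R'->F->plug->A
Char 6 ('G'): step: R->0, L->2 (L advanced); G->plug->G->R->F->L->E->refl->D->L'->G->R'->A->plug->F
Char 7 ('C'): step: R->1, L=2; C->plug->C->R->G->L->D->refl->E->L'->F->R'->H->plug->H

H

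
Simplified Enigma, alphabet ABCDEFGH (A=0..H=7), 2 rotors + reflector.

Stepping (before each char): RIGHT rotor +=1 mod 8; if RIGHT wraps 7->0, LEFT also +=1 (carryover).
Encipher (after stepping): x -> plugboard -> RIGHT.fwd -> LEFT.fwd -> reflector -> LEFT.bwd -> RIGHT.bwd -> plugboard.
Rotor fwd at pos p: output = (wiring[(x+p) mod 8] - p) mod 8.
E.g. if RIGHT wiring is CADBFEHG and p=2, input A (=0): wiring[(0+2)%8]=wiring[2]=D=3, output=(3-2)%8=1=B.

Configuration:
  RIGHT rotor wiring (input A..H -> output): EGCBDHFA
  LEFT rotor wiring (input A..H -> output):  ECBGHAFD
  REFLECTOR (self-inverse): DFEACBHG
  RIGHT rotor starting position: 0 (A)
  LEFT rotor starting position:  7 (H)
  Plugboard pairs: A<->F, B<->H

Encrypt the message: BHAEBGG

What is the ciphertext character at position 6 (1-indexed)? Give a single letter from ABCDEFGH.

Char 1 ('B'): step: R->1, L=7; B->plug->H->R->D->L->C->refl->E->L'->A->R'->C->plug->C
Char 2 ('H'): step: R->2, L=7; H->plug->B->R->H->L->G->refl->H->L'->E->R'->H->plug->B
Char 3 ('A'): step: R->3, L=7; A->plug->F->R->B->L->F->refl->B->L'->G->R'->A->plug->F
Char 4 ('E'): step: R->4, L=7; E->plug->E->R->A->L->E->refl->C->L'->D->R'->B->plug->H
Char 5 ('B'): step: R->5, L=7; B->plug->H->R->G->L->B->refl->F->L'->B->R'->E->plug->E
Char 6 ('G'): step: R->6, L=7; G->plug->G->R->F->L->A->refl->D->L'->C->R'->B->plug->H

H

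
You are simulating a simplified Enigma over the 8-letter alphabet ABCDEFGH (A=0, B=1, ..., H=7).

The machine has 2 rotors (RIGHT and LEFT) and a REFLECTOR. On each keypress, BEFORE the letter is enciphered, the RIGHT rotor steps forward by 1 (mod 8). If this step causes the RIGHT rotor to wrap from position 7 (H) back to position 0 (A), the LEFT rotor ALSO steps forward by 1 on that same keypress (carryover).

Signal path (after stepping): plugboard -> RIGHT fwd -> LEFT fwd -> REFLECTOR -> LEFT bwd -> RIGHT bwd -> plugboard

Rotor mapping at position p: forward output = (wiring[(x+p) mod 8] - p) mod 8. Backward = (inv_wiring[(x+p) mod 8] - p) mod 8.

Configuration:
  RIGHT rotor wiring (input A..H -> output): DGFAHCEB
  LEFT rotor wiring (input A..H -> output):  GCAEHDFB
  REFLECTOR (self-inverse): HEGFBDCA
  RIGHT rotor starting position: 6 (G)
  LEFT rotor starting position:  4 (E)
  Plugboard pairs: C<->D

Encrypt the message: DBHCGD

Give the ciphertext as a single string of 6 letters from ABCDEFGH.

Answer: EHFFHE

Derivation:
Char 1 ('D'): step: R->7, L=4; D->plug->C->R->H->L->A->refl->H->L'->B->R'->E->plug->E
Char 2 ('B'): step: R->0, L->5 (L advanced); B->plug->B->R->G->L->H->refl->A->L'->B->R'->H->plug->H
Char 3 ('H'): step: R->1, L=5; H->plug->H->R->C->L->E->refl->B->L'->D->R'->F->plug->F
Char 4 ('C'): step: R->2, L=5; C->plug->D->R->A->L->G->refl->C->L'->H->R'->F->plug->F
Char 5 ('G'): step: R->3, L=5; G->plug->G->R->D->L->B->refl->E->L'->C->R'->H->plug->H
Char 6 ('D'): step: R->4, L=5; D->plug->C->R->A->L->G->refl->C->L'->H->R'->E->plug->E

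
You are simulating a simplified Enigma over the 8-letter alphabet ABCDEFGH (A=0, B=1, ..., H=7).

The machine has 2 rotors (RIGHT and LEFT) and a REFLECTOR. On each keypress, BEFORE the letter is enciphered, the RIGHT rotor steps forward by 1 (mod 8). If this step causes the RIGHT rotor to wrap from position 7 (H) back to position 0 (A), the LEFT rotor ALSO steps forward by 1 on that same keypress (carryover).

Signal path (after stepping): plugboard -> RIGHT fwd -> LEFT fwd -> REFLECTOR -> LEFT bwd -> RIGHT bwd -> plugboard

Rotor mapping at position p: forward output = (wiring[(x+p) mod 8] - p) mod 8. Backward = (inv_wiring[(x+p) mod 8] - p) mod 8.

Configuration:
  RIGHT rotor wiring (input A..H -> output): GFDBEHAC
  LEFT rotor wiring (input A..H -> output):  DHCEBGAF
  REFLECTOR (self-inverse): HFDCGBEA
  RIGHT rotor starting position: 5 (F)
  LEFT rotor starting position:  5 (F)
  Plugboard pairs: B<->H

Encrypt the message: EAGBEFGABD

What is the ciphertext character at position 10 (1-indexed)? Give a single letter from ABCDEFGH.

Char 1 ('E'): step: R->6, L=5; E->plug->E->R->F->L->F->refl->B->L'->A->R'->C->plug->C
Char 2 ('A'): step: R->7, L=5; A->plug->A->R->D->L->G->refl->E->L'->H->R'->B->plug->H
Char 3 ('G'): step: R->0, L->6 (L advanced); G->plug->G->R->A->L->C->refl->D->L'->G->R'->A->plug->A
Char 4 ('B'): step: R->1, L=6; B->plug->H->R->F->L->G->refl->E->L'->E->R'->A->plug->A
Char 5 ('E'): step: R->2, L=6; E->plug->E->R->G->L->D->refl->C->L'->A->R'->F->plug->F
Char 6 ('F'): step: R->3, L=6; F->plug->F->R->D->L->B->refl->F->L'->C->R'->G->plug->G
Char 7 ('G'): step: R->4, L=6; G->plug->G->R->H->L->A->refl->H->L'->B->R'->F->plug->F
Char 8 ('A'): step: R->5, L=6; A->plug->A->R->C->L->F->refl->B->L'->D->R'->B->plug->H
Char 9 ('B'): step: R->6, L=6; B->plug->H->R->B->L->H->refl->A->L'->H->R'->D->plug->D
Char 10 ('D'): step: R->7, L=6; D->plug->D->R->E->L->E->refl->G->L'->F->R'->F->plug->F

F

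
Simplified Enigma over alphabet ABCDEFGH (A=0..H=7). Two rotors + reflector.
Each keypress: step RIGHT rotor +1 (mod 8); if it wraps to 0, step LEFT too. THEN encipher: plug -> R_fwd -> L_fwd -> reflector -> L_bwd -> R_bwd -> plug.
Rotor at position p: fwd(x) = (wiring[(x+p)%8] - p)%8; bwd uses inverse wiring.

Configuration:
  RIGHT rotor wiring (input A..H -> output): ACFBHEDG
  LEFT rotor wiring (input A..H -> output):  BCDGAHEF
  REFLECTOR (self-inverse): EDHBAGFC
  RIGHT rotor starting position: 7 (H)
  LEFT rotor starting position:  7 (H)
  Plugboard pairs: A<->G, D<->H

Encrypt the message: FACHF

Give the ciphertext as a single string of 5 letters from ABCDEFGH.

Char 1 ('F'): step: R->0, L->0 (L advanced); F->plug->F->R->E->L->A->refl->E->L'->G->R'->H->plug->D
Char 2 ('A'): step: R->1, L=0; A->plug->G->R->F->L->H->refl->C->L'->B->R'->A->plug->G
Char 3 ('C'): step: R->2, L=0; C->plug->C->R->F->L->H->refl->C->L'->B->R'->E->plug->E
Char 4 ('H'): step: R->3, L=0; H->plug->D->R->A->L->B->refl->D->L'->C->R'->H->plug->D
Char 5 ('F'): step: R->4, L=0; F->plug->F->R->G->L->E->refl->A->L'->E->R'->E->plug->E

Answer: DGEDE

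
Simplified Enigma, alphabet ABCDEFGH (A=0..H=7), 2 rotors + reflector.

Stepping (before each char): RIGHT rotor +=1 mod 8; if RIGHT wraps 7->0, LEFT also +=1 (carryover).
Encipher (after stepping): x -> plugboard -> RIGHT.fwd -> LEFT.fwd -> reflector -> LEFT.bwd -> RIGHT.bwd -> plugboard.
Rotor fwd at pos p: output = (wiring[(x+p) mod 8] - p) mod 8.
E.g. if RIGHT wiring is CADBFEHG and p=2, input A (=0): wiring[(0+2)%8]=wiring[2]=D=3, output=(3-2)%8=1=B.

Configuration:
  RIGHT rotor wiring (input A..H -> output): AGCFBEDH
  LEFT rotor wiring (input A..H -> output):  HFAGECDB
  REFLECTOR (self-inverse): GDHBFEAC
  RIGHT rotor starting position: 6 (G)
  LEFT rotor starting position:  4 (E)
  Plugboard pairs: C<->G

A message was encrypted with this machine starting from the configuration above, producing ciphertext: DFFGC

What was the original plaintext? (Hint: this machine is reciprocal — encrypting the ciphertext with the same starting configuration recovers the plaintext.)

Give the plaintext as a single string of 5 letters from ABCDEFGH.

Answer: EEDBH

Derivation:
Char 1 ('D'): step: R->7, L=4; D->plug->D->R->D->L->F->refl->E->L'->G->R'->E->plug->E
Char 2 ('F'): step: R->0, L->5 (L advanced); F->plug->F->R->E->L->A->refl->G->L'->B->R'->E->plug->E
Char 3 ('F'): step: R->1, L=5; F->plug->F->R->C->L->E->refl->F->L'->A->R'->D->plug->D
Char 4 ('G'): step: R->2, L=5; G->plug->C->R->H->L->H->refl->C->L'->D->R'->B->plug->B
Char 5 ('C'): step: R->3, L=5; C->plug->G->R->D->L->C->refl->H->L'->H->R'->H->plug->H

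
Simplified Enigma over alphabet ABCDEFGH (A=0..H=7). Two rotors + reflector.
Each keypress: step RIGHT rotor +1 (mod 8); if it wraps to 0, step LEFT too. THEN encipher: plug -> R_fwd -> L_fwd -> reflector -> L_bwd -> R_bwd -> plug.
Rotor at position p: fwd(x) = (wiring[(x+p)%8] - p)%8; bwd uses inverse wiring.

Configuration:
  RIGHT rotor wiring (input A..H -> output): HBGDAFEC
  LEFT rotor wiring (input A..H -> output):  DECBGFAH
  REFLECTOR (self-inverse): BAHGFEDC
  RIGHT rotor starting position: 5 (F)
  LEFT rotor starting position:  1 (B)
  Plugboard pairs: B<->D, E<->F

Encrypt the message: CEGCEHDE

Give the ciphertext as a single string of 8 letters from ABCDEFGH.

Answer: GCBDCEHD

Derivation:
Char 1 ('C'): step: R->6, L=1; C->plug->C->R->B->L->B->refl->A->L'->C->R'->G->plug->G
Char 2 ('E'): step: R->7, L=1; E->plug->F->R->B->L->B->refl->A->L'->C->R'->C->plug->C
Char 3 ('G'): step: R->0, L->2 (L advanced); G->plug->G->R->E->L->G->refl->D->L'->D->R'->D->plug->B
Char 4 ('C'): step: R->1, L=2; C->plug->C->R->C->L->E->refl->F->L'->F->R'->B->plug->D
Char 5 ('E'): step: R->2, L=2; E->plug->F->R->A->L->A->refl->B->L'->G->R'->C->plug->C
Char 6 ('H'): step: R->3, L=2; H->plug->H->R->D->L->D->refl->G->L'->E->R'->F->plug->E
Char 7 ('D'): step: R->4, L=2; D->plug->B->R->B->L->H->refl->C->L'->H->R'->H->plug->H
Char 8 ('E'): step: R->5, L=2; E->plug->F->R->B->L->H->refl->C->L'->H->R'->B->plug->D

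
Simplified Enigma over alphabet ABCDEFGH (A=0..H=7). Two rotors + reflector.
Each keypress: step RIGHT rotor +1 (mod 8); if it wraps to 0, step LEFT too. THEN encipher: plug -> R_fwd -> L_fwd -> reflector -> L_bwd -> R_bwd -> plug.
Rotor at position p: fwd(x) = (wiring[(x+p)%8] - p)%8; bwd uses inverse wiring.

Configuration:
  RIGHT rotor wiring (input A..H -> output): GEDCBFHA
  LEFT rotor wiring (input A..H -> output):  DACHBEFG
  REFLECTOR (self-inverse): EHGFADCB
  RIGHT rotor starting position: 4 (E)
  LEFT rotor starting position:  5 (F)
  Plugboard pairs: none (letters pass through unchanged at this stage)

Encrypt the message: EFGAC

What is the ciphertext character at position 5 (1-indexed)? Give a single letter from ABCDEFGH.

Char 1 ('E'): step: R->5, L=5; E->plug->E->R->H->L->E->refl->A->L'->B->R'->D->plug->D
Char 2 ('F'): step: R->6, L=5; F->plug->F->R->E->L->D->refl->F->L'->F->R'->E->plug->E
Char 3 ('G'): step: R->7, L=5; G->plug->G->R->G->L->C->refl->G->L'->D->R'->E->plug->E
Char 4 ('A'): step: R->0, L->6 (L advanced); A->plug->A->R->G->L->D->refl->F->L'->C->R'->D->plug->D
Char 5 ('C'): step: R->1, L=6; C->plug->C->R->B->L->A->refl->E->L'->E->R'->E->plug->E

E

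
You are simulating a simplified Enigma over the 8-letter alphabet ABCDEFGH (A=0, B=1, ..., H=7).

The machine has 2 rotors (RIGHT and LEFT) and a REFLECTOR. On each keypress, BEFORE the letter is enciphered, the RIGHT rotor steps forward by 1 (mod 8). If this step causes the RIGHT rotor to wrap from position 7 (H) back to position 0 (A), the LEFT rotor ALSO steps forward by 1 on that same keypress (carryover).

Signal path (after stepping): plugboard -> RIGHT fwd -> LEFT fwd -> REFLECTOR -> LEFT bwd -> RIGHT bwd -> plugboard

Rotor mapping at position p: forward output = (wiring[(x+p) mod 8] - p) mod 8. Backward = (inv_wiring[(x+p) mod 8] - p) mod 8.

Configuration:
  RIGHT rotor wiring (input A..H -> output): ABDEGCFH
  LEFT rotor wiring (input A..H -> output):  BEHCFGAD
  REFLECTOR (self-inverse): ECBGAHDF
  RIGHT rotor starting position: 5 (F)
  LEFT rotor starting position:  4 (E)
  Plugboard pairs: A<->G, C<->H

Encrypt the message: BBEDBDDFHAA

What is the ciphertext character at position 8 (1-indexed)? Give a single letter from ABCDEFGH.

Char 1 ('B'): step: R->6, L=4; B->plug->B->R->B->L->C->refl->B->L'->A->R'->G->plug->A
Char 2 ('B'): step: R->7, L=4; B->plug->B->R->B->L->C->refl->B->L'->A->R'->A->plug->G
Char 3 ('E'): step: R->0, L->5 (L advanced); E->plug->E->R->G->L->F->refl->H->L'->E->R'->D->plug->D
Char 4 ('D'): step: R->1, L=5; D->plug->D->R->F->L->C->refl->B->L'->A->R'->A->plug->G
Char 5 ('B'): step: R->2, L=5; B->plug->B->R->C->L->G->refl->D->L'->B->R'->A->plug->G
Char 6 ('D'): step: R->3, L=5; D->plug->D->R->C->L->G->refl->D->L'->B->R'->A->plug->G
Char 7 ('D'): step: R->4, L=5; D->plug->D->R->D->L->E->refl->A->L'->H->R'->G->plug->A
Char 8 ('F'): step: R->5, L=5; F->plug->F->R->G->L->F->refl->H->L'->E->R'->E->plug->E

E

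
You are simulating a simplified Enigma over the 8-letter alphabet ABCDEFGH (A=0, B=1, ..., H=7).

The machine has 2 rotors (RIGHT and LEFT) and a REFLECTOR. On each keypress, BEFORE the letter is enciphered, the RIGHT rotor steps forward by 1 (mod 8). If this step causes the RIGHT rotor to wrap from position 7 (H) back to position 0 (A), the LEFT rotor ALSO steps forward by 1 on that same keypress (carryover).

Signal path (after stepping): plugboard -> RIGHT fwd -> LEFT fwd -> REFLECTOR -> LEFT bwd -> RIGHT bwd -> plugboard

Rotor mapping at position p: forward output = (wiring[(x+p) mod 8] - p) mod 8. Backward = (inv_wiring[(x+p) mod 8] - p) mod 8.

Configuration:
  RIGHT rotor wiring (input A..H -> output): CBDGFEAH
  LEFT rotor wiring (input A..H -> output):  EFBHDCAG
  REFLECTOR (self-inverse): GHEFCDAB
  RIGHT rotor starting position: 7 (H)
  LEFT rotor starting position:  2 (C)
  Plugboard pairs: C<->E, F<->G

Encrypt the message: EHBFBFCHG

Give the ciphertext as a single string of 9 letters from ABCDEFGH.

Char 1 ('E'): step: R->0, L->3 (L advanced); E->plug->C->R->D->L->F->refl->D->L'->E->R'->F->plug->G
Char 2 ('H'): step: R->1, L=3; H->plug->H->R->B->L->A->refl->G->L'->H->R'->F->plug->G
Char 3 ('B'): step: R->2, L=3; B->plug->B->R->E->L->D->refl->F->L'->D->R'->C->plug->E
Char 4 ('F'): step: R->3, L=3; F->plug->G->R->G->L->C->refl->E->L'->A->R'->H->plug->H
Char 5 ('B'): step: R->4, L=3; B->plug->B->R->A->L->E->refl->C->L'->G->R'->E->plug->C
Char 6 ('F'): step: R->5, L=3; F->plug->G->R->B->L->A->refl->G->L'->H->R'->A->plug->A
Char 7 ('C'): step: R->6, L=3; C->plug->E->R->F->L->B->refl->H->L'->C->R'->A->plug->A
Char 8 ('H'): step: R->7, L=3; H->plug->H->R->B->L->A->refl->G->L'->H->R'->E->plug->C
Char 9 ('G'): step: R->0, L->4 (L advanced); G->plug->F->R->E->L->A->refl->G->L'->B->R'->B->plug->B

Answer: GGEHCAACB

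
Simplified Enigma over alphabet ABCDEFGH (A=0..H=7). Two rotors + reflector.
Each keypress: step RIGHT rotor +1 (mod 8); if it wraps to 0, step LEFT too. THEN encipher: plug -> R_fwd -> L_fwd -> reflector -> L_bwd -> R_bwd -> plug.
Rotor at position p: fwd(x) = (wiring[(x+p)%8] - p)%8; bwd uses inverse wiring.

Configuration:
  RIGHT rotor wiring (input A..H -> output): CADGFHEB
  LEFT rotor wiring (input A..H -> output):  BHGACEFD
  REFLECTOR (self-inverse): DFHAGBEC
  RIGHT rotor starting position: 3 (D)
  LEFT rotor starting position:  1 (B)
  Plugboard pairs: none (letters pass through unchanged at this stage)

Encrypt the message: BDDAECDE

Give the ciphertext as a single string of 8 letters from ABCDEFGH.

Char 1 ('B'): step: R->4, L=1; B->plug->B->R->D->L->B->refl->F->L'->B->R'->A->plug->A
Char 2 ('D'): step: R->5, L=1; D->plug->D->R->F->L->E->refl->G->L'->A->R'->H->plug->H
Char 3 ('D'): step: R->6, L=1; D->plug->D->R->C->L->H->refl->C->L'->G->R'->A->plug->A
Char 4 ('A'): step: R->7, L=1; A->plug->A->R->C->L->H->refl->C->L'->G->R'->F->plug->F
Char 5 ('E'): step: R->0, L->2 (L advanced); E->plug->E->R->F->L->B->refl->F->L'->H->R'->F->plug->F
Char 6 ('C'): step: R->1, L=2; C->plug->C->R->F->L->B->refl->F->L'->H->R'->A->plug->A
Char 7 ('D'): step: R->2, L=2; D->plug->D->R->F->L->B->refl->F->L'->H->R'->F->plug->F
Char 8 ('E'): step: R->3, L=2; E->plug->E->R->G->L->H->refl->C->L'->D->R'->A->plug->A

Answer: AHAFFAFA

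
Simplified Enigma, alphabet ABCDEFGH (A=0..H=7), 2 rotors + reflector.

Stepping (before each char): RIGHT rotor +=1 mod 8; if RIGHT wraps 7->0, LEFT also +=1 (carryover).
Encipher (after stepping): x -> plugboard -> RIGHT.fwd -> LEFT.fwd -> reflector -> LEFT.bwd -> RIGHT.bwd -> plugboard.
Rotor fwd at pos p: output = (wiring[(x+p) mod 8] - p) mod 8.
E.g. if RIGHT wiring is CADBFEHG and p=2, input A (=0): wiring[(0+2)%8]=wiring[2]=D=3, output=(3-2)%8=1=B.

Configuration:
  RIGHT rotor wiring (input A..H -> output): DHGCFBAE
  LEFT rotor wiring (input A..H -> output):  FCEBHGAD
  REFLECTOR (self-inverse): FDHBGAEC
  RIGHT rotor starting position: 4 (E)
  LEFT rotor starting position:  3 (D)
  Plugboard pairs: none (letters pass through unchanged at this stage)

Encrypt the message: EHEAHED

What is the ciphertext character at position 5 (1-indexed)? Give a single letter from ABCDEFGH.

Char 1 ('E'): step: R->5, L=3; E->plug->E->R->C->L->D->refl->B->L'->H->R'->C->plug->C
Char 2 ('H'): step: R->6, L=3; H->plug->H->R->D->L->F->refl->A->L'->E->R'->F->plug->F
Char 3 ('E'): step: R->7, L=3; E->plug->E->R->D->L->F->refl->A->L'->E->R'->B->plug->B
Char 4 ('A'): step: R->0, L->4 (L advanced); A->plug->A->R->D->L->H->refl->C->L'->B->R'->F->plug->F
Char 5 ('H'): step: R->1, L=4; H->plug->H->R->C->L->E->refl->G->L'->F->R'->B->plug->B

B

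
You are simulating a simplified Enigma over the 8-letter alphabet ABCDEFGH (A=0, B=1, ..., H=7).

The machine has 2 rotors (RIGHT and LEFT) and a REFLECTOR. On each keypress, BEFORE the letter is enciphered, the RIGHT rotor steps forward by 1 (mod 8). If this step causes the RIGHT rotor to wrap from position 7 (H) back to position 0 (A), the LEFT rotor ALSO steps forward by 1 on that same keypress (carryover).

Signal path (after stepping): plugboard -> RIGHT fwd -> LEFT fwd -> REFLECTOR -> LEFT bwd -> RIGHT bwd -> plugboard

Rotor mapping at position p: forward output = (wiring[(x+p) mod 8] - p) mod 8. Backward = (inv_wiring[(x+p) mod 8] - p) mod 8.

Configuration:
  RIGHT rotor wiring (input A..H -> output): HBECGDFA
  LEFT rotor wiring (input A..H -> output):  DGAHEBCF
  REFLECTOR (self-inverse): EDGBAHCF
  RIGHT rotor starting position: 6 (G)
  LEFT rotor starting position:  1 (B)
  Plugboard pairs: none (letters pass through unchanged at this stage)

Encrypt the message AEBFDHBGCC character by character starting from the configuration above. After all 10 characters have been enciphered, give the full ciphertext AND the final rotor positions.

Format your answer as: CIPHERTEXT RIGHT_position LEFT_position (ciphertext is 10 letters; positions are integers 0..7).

Answer: BGCGCFDBBD 0 3

Derivation:
Char 1 ('A'): step: R->7, L=1; A->plug->A->R->B->L->H->refl->F->L'->A->R'->B->plug->B
Char 2 ('E'): step: R->0, L->2 (L advanced); E->plug->E->R->G->L->B->refl->D->L'->F->R'->G->plug->G
Char 3 ('B'): step: R->1, L=2; B->plug->B->R->D->L->H->refl->F->L'->B->R'->C->plug->C
Char 4 ('F'): step: R->2, L=2; F->plug->F->R->G->L->B->refl->D->L'->F->R'->G->plug->G
Char 5 ('D'): step: R->3, L=2; D->plug->D->R->C->L->C->refl->G->L'->A->R'->C->plug->C
Char 6 ('H'): step: R->4, L=2; H->plug->H->R->G->L->B->refl->D->L'->F->R'->F->plug->F
Char 7 ('B'): step: R->5, L=2; B->plug->B->R->A->L->G->refl->C->L'->C->R'->D->plug->D
Char 8 ('G'): step: R->6, L=2; G->plug->G->R->A->L->G->refl->C->L'->C->R'->B->plug->B
Char 9 ('C'): step: R->7, L=2; C->plug->C->R->C->L->C->refl->G->L'->A->R'->B->plug->B
Char 10 ('C'): step: R->0, L->3 (L advanced); C->plug->C->R->E->L->C->refl->G->L'->C->R'->D->plug->D
Final: ciphertext=BGCGCFDBBD, RIGHT=0, LEFT=3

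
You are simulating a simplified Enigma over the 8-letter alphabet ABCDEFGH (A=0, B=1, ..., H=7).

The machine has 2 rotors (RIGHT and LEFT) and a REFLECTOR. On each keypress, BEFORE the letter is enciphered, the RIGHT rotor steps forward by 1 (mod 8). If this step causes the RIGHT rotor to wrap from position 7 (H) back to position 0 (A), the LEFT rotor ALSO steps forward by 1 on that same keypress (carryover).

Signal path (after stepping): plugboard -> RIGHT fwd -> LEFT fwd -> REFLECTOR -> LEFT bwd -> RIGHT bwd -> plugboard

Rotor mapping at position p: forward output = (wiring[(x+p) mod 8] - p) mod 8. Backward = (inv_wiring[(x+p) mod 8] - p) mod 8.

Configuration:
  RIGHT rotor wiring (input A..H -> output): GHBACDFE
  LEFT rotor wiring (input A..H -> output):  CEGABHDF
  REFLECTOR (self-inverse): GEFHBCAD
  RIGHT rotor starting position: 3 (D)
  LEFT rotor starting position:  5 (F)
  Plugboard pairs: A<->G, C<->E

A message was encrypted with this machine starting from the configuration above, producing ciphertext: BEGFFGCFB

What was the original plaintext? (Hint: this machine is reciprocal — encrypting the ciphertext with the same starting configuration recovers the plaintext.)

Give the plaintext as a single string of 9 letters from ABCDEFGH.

Answer: AHHEHDAAC

Derivation:
Char 1 ('B'): step: R->4, L=5; B->plug->B->R->H->L->E->refl->B->L'->F->R'->G->plug->A
Char 2 ('E'): step: R->5, L=5; E->plug->C->R->H->L->E->refl->B->L'->F->R'->H->plug->H
Char 3 ('G'): step: R->6, L=5; G->plug->A->R->H->L->E->refl->B->L'->F->R'->H->plug->H
Char 4 ('F'): step: R->7, L=5; F->plug->F->R->D->L->F->refl->C->L'->A->R'->C->plug->E
Char 5 ('F'): step: R->0, L->6 (L advanced); F->plug->F->R->D->L->G->refl->A->L'->E->R'->H->plug->H
Char 6 ('G'): step: R->1, L=6; G->plug->A->R->G->L->D->refl->H->L'->B->R'->D->plug->D
Char 7 ('C'): step: R->2, L=6; C->plug->E->R->D->L->G->refl->A->L'->E->R'->G->plug->A
Char 8 ('F'): step: R->3, L=6; F->plug->F->R->D->L->G->refl->A->L'->E->R'->G->plug->A
Char 9 ('B'): step: R->4, L=6; B->plug->B->R->H->L->B->refl->E->L'->C->R'->E->plug->C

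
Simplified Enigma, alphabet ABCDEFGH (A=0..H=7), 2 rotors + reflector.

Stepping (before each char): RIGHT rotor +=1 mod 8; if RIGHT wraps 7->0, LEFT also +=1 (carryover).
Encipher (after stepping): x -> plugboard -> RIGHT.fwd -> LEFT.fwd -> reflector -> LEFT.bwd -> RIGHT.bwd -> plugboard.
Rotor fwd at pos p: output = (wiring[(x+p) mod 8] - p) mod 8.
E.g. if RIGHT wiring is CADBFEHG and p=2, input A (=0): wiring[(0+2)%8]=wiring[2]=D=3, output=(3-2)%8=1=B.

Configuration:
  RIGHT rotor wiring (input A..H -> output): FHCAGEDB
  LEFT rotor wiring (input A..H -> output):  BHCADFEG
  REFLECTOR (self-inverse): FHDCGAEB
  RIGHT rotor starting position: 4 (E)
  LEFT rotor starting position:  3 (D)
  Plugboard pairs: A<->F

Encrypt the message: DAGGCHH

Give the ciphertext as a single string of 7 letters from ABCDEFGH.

Answer: HEBFFGE

Derivation:
Char 1 ('D'): step: R->5, L=3; D->plug->D->R->A->L->F->refl->A->L'->B->R'->H->plug->H
Char 2 ('A'): step: R->6, L=3; A->plug->F->R->C->L->C->refl->D->L'->E->R'->E->plug->E
Char 3 ('G'): step: R->7, L=3; G->plug->G->R->F->L->G->refl->E->L'->G->R'->B->plug->B
Char 4 ('G'): step: R->0, L->4 (L advanced); G->plug->G->R->D->L->C->refl->D->L'->F->R'->A->plug->F
Char 5 ('C'): step: R->1, L=4; C->plug->C->R->H->L->E->refl->G->L'->G->R'->A->plug->F
Char 6 ('H'): step: R->2, L=4; H->plug->H->R->F->L->D->refl->C->L'->D->R'->G->plug->G
Char 7 ('H'): step: R->3, L=4; H->plug->H->R->H->L->E->refl->G->L'->G->R'->E->plug->E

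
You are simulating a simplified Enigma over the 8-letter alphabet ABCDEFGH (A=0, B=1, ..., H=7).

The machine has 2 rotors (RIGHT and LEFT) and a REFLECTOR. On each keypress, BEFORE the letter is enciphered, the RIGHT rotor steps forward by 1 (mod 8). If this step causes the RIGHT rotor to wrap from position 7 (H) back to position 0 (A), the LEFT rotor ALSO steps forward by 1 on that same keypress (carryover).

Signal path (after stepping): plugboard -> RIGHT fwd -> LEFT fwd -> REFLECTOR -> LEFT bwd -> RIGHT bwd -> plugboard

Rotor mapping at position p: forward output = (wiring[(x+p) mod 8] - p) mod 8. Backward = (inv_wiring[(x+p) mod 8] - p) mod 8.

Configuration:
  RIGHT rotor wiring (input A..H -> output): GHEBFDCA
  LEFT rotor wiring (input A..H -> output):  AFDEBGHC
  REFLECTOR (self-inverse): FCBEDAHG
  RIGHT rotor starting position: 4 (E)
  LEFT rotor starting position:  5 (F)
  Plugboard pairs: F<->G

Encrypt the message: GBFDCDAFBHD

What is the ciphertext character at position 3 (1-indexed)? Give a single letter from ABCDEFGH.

Char 1 ('G'): step: R->5, L=5; G->plug->F->R->H->L->E->refl->D->L'->D->R'->C->plug->C
Char 2 ('B'): step: R->6, L=5; B->plug->B->R->C->L->F->refl->A->L'->E->R'->A->plug->A
Char 3 ('F'): step: R->7, L=5; F->plug->G->R->E->L->A->refl->F->L'->C->R'->E->plug->E

E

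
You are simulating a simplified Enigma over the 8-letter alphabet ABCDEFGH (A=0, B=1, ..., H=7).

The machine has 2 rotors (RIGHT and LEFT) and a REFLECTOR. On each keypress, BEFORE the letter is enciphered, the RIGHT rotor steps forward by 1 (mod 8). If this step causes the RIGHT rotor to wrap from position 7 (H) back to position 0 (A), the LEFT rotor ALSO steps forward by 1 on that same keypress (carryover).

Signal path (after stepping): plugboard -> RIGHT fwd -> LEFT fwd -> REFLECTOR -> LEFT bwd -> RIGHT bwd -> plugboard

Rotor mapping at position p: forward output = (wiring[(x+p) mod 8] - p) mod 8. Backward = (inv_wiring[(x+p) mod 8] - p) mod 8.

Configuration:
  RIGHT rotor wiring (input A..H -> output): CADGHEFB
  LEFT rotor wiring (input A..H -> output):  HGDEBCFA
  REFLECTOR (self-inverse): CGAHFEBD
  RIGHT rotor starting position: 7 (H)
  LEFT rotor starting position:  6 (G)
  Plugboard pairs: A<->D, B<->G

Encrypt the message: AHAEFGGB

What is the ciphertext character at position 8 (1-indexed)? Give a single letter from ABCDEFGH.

Char 1 ('A'): step: R->0, L->7 (L advanced); A->plug->D->R->G->L->D->refl->H->L'->C->R'->A->plug->D
Char 2 ('H'): step: R->1, L=7; H->plug->H->R->B->L->A->refl->C->L'->F->R'->C->plug->C
Char 3 ('A'): step: R->2, L=7; A->plug->D->R->C->L->H->refl->D->L'->G->R'->H->plug->H
Char 4 ('E'): step: R->3, L=7; E->plug->E->R->G->L->D->refl->H->L'->C->R'->D->plug->A
Char 5 ('F'): step: R->4, L=7; F->plug->F->R->E->L->F->refl->E->L'->D->R'->A->plug->D
Char 6 ('G'): step: R->5, L=7; G->plug->B->R->A->L->B->refl->G->L'->H->R'->A->plug->D
Char 7 ('G'): step: R->6, L=7; G->plug->B->R->D->L->E->refl->F->L'->E->R'->C->plug->C
Char 8 ('B'): step: R->7, L=7; B->plug->G->R->F->L->C->refl->A->L'->B->R'->C->plug->C

C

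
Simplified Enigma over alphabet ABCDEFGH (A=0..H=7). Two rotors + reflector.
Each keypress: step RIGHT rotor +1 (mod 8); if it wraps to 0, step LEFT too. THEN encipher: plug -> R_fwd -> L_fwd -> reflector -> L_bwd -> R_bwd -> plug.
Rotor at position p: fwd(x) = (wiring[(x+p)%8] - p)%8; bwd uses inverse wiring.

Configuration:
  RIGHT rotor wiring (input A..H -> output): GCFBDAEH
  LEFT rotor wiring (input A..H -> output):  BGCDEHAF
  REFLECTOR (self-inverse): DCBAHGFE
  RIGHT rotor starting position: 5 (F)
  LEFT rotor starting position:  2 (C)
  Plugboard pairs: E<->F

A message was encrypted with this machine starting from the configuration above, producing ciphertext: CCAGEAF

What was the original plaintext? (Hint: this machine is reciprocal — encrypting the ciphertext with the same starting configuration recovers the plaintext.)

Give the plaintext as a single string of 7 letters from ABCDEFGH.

Answer: GEECABA

Derivation:
Char 1 ('C'): step: R->6, L=2; C->plug->C->R->A->L->A->refl->D->L'->F->R'->G->plug->G
Char 2 ('C'): step: R->7, L=2; C->plug->C->R->D->L->F->refl->G->L'->E->R'->F->plug->E
Char 3 ('A'): step: R->0, L->3 (L advanced); A->plug->A->R->G->L->D->refl->A->L'->A->R'->F->plug->E
Char 4 ('G'): step: R->1, L=3; G->plug->G->R->G->L->D->refl->A->L'->A->R'->C->plug->C
Char 5 ('E'): step: R->2, L=3; E->plug->F->R->F->L->G->refl->F->L'->D->R'->A->plug->A
Char 6 ('A'): step: R->3, L=3; A->plug->A->R->G->L->D->refl->A->L'->A->R'->B->plug->B
Char 7 ('F'): step: R->4, L=3; F->plug->E->R->C->L->E->refl->H->L'->H->R'->A->plug->A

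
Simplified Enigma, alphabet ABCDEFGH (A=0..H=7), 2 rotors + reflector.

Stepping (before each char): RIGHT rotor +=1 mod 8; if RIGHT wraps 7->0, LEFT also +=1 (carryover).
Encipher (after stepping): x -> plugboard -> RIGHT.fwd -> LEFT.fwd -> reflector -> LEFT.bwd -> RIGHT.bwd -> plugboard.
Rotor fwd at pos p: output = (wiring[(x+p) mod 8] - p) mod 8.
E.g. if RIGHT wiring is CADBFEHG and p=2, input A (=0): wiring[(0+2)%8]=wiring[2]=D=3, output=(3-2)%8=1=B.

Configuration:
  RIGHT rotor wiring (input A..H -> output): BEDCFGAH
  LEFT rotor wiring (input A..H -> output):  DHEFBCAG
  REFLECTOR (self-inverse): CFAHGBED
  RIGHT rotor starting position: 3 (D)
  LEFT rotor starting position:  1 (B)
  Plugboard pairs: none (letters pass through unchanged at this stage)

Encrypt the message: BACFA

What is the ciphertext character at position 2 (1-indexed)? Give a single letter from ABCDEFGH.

Char 1 ('B'): step: R->4, L=1; B->plug->B->R->C->L->E->refl->G->L'->A->R'->F->plug->F
Char 2 ('A'): step: R->5, L=1; A->plug->A->R->B->L->D->refl->H->L'->F->R'->G->plug->G

G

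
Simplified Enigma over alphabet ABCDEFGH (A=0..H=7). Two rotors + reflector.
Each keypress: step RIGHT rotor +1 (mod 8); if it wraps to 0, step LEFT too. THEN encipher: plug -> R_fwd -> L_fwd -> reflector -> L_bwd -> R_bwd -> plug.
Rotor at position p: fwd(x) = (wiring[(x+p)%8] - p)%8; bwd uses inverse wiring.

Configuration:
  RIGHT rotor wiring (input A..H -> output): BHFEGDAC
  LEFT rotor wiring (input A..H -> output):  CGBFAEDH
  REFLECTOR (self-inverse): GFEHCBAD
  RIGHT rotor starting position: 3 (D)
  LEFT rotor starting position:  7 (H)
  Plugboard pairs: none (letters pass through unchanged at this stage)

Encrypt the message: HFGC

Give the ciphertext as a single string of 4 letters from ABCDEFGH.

Char 1 ('H'): step: R->4, L=7; H->plug->H->R->A->L->A->refl->G->L'->E->R'->C->plug->C
Char 2 ('F'): step: R->5, L=7; F->plug->F->R->A->L->A->refl->G->L'->E->R'->D->plug->D
Char 3 ('G'): step: R->6, L=7; G->plug->G->R->A->L->A->refl->G->L'->E->R'->B->plug->B
Char 4 ('C'): step: R->7, L=7; C->plug->C->R->A->L->A->refl->G->L'->E->R'->G->plug->G

Answer: CDBG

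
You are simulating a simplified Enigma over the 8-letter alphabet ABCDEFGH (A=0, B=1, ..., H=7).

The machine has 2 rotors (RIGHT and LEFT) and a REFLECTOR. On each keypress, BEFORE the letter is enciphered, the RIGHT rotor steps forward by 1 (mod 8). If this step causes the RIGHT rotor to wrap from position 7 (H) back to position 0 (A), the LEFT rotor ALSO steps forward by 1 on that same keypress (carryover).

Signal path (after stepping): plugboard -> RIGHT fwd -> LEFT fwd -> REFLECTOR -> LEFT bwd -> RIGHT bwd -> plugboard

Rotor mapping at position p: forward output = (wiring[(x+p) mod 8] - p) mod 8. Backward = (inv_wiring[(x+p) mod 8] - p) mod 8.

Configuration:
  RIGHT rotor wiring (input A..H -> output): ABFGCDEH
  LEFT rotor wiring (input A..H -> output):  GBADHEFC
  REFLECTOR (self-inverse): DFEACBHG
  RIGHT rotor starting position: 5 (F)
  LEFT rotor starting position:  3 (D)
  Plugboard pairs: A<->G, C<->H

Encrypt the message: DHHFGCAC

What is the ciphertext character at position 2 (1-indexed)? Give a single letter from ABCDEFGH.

Char 1 ('D'): step: R->6, L=3; D->plug->D->R->D->L->C->refl->E->L'->B->R'->B->plug->B
Char 2 ('H'): step: R->7, L=3; H->plug->C->R->C->L->B->refl->F->L'->H->R'->E->plug->E

E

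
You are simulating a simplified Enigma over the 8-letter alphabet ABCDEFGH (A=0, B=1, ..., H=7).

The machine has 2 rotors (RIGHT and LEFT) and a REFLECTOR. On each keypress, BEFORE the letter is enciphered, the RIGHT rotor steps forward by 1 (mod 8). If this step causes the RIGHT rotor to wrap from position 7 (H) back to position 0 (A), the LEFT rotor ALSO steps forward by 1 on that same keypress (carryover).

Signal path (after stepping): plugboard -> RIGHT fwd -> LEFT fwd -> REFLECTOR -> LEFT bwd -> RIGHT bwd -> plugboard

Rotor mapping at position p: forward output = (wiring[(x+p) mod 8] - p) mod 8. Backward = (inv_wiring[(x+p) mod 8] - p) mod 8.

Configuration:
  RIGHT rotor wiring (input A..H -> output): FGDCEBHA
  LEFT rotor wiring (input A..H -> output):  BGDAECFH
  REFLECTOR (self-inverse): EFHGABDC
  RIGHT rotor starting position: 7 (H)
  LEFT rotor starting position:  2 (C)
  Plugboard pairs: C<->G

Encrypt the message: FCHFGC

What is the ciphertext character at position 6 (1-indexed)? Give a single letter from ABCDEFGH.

Char 1 ('F'): step: R->0, L->3 (L advanced); F->plug->F->R->B->L->B->refl->F->L'->A->R'->H->plug->H
Char 2 ('C'): step: R->1, L=3; C->plug->G->R->H->L->A->refl->E->L'->E->R'->H->plug->H
Char 3 ('H'): step: R->2, L=3; H->plug->H->R->E->L->E->refl->A->L'->H->R'->D->plug->D
Char 4 ('F'): step: R->3, L=3; F->plug->F->R->C->L->H->refl->C->L'->D->R'->G->plug->C
Char 5 ('G'): step: R->4, L=3; G->plug->C->R->D->L->C->refl->H->L'->C->R'->F->plug->F
Char 6 ('C'): step: R->5, L=3; C->plug->G->R->F->L->G->refl->D->L'->G->R'->F->plug->F

F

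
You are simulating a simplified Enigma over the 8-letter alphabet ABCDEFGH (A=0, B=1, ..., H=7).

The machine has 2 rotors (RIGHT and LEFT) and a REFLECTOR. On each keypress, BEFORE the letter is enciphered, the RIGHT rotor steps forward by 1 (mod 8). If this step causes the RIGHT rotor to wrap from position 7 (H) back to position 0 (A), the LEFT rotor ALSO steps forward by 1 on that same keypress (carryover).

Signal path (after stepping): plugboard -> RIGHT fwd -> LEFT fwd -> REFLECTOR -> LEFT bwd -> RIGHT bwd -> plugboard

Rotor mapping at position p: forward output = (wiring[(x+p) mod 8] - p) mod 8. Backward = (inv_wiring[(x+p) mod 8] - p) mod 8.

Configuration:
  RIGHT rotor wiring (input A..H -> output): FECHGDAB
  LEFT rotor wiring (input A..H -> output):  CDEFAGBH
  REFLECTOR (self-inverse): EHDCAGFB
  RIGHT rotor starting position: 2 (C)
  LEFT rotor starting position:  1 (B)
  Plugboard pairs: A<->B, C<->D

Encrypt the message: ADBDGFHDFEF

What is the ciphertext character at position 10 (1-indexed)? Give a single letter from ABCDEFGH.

Char 1 ('A'): step: R->3, L=1; A->plug->B->R->D->L->H->refl->B->L'->H->R'->H->plug->H
Char 2 ('D'): step: R->4, L=1; D->plug->C->R->E->L->F->refl->G->L'->G->R'->G->plug->G
Char 3 ('B'): step: R->5, L=1; B->plug->A->R->G->L->G->refl->F->L'->E->R'->C->plug->D
Char 4 ('D'): step: R->6, L=1; D->plug->C->R->H->L->B->refl->H->L'->D->R'->B->plug->A
Char 5 ('G'): step: R->7, L=1; G->plug->G->R->E->L->F->refl->G->L'->G->R'->B->plug->A
Char 6 ('F'): step: R->0, L->2 (L advanced); F->plug->F->R->D->L->E->refl->A->L'->G->R'->E->plug->E
Char 7 ('H'): step: R->1, L=2; H->plug->H->R->E->L->H->refl->B->L'->H->R'->F->plug->F
Char 8 ('D'): step: R->2, L=2; D->plug->C->R->E->L->H->refl->B->L'->H->R'->F->plug->F
Char 9 ('F'): step: R->3, L=2; F->plug->F->R->C->L->G->refl->F->L'->F->R'->D->plug->C
Char 10 ('E'): step: R->4, L=2; E->plug->E->R->B->L->D->refl->C->L'->A->R'->F->plug->F

F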